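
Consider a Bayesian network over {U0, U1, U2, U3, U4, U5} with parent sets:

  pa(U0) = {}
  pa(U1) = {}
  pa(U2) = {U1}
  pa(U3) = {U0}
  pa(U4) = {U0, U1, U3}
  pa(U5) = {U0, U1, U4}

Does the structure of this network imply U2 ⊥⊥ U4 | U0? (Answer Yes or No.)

Enumerating the 4 paths from U2 to U4 and testing each for blocking by {U0}:
Path 1: U2 ← U1 → U5 ← U0 → U3 → U4
  U5 is a collider here and neither U5 nor any of its descendants is conditioned on, so the collider stays closed — the path is blocked at U5.
Path 2: U2 ← U1 → U5 ← U0 → U4
  U5 is a collider here and neither U5 nor any of its descendants is conditioned on, so the collider stays closed — the path is blocked at U5.
Path 3: U2 ← U1 → U5 ← U4
  U5 is a collider here and neither U5 nor any of its descendants is conditioned on, so the collider stays closed — the path is blocked at U5.
Path 4: U2 ← U1 → U4
  U1 is a fork and U1 is not conditioned on — no node blocks this path, so it is active.
Since the path U2 ← U1 → U4 is active, U2 and U4 are not d-separated given {U0}.

No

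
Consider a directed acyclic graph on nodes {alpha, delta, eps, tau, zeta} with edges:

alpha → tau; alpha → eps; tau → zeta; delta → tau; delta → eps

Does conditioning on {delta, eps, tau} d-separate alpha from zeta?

Yes

There are 2 undirected paths between alpha and zeta; checking each against the conditioning set {delta, eps, tau}:
Path 1: alpha → tau → zeta
  tau is a chain here and tau is conditioned on, so the path is blocked at tau.
Path 2: alpha → eps ← delta → tau → zeta
  delta is a fork here and delta is conditioned on, so the path is blocked at delta.
Every path is blocked, so alpha and zeta are d-separated given {delta, eps, tau}.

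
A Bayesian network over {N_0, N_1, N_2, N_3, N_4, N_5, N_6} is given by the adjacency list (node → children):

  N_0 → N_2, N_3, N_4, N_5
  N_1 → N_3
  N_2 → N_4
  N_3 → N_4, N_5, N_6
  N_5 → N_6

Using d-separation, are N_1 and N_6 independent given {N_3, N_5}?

Yes

There are 5 undirected paths between N_1 and N_6; checking each against the conditioning set {N_3, N_5}:
Path 1: N_1 → N_3 ← N_0 → N_5 → N_6
  N_5 is a chain here and N_5 is conditioned on, so the path is blocked at N_5.
Path 2: N_1 → N_3 → N_4 ← N_0 → N_5 → N_6
  N_3 is a chain here and N_3 is conditioned on, so the path is blocked at N_3.
Path 3: N_1 → N_3 → N_4 ← N_2 ← N_0 → N_5 → N_6
  N_3 is a chain here and N_3 is conditioned on, so the path is blocked at N_3.
Path 4: N_1 → N_3 → N_5 → N_6
  N_3 is a chain here and N_3 is conditioned on, so the path is blocked at N_3.
Path 5: N_1 → N_3 → N_6
  N_3 is a chain here and N_3 is conditioned on, so the path is blocked at N_3.
Since every path is blocked, d-separation holds.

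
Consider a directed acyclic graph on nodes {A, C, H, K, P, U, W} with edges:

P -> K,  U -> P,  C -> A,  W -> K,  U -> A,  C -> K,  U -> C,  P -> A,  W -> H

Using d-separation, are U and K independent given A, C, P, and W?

Yes

6 paths connect U and K; each must be blocked for d-separation to hold:
  1. U → P → A ← C → K — P:chain[blocks]; A:collider[open]; C:fork[blocks] ⇒ blocked
  2. U → P → K — P:chain[blocks] ⇒ blocked
  3. U → C → A ← P → K — C:chain[blocks]; A:collider[open]; P:fork[blocks] ⇒ blocked
  4. U → C → K — C:chain[blocks] ⇒ blocked
  5. U → A ← P → K — A:collider[open]; P:fork[blocks] ⇒ blocked
  6. U → A ← C → K — A:collider[open]; C:fork[blocks] ⇒ blocked
All paths are blocked; U ⊥ K | {A, C, P, W} holds.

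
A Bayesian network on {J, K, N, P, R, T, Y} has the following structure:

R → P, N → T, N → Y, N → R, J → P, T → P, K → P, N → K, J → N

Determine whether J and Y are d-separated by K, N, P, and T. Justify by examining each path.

There are 4 undirected paths between J and Y; checking each against the conditioning set {K, N, P, T}:
Path 1: J → P ← K ← N → Y
  K is a chain here and K is conditioned on, so the path is blocked at K.
Path 2: J → P ← R ← N → Y
  N is a fork here and N is conditioned on, so the path is blocked at N.
Path 3: J → P ← T ← N → Y
  T is a chain here and T is conditioned on, so the path is blocked at T.
Path 4: J → N → Y
  N is a chain here and N is conditioned on, so the path is blocked at N.
Every path is blocked, so J and Y are d-separated given {K, N, P, T}.

Yes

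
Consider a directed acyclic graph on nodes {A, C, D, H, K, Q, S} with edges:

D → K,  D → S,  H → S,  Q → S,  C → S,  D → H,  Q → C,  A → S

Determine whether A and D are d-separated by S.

There are 2 undirected paths between A and D; checking each against the conditioning set {S}:
Path 1: A → S ← D
  S is a collider and S is conditioned on, which opens it — no node blocks this path, so it is active.
Path 2: A → S ← H ← D
  S is a collider and S is conditioned on, which opens it; H is a chain and H is not conditioned on — no node blocks this path, so it is active.
Because an active path exists, A and D are not d-separated.

No — A and D are not d-separated given {S}.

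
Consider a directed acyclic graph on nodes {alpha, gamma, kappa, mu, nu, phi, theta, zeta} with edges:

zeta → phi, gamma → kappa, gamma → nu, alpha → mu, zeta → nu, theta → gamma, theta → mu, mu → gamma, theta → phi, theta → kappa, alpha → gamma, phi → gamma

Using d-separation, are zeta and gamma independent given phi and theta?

Yes

Enumerating the 6 paths from zeta to gamma and testing each for blocking by {phi, theta}:
  1. zeta → phi ← theta → gamma — phi:collider[open]; theta:fork[blocks] ⇒ blocked
  2. zeta → phi ← theta → kappa ← gamma — phi:collider[open]; theta:fork[blocks]; kappa:collider[blocks] ⇒ blocked
  3. zeta → phi ← theta → mu → gamma — phi:collider[open]; theta:fork[blocks]; mu:chain[open] ⇒ blocked
  4. zeta → phi ← theta → mu ← alpha → gamma — phi:collider[open]; theta:fork[blocks]; mu:collider[blocks]; alpha:fork[open] ⇒ blocked
  5. zeta → phi → gamma — phi:chain[blocks] ⇒ blocked
  6. zeta → nu ← gamma — nu:collider[blocks] ⇒ blocked
Every path is blocked, so zeta and gamma are d-separated given {phi, theta}.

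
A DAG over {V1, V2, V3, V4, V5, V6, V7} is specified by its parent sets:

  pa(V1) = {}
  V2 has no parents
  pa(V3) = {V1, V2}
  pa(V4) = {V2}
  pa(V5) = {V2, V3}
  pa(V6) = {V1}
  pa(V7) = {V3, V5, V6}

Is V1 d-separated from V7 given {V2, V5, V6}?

No

4 paths connect V1 and V7; each must be blocked for d-separation to hold:
Path 1: V1 → V3 → V7
  V3 is a chain and V3 is not conditioned on — no node blocks this path, so it is active.
Path 2: V1 → V3 → V5 → V7
  V5 is a chain here and V5 is conditioned on, so the path is blocked at V5.
Path 3: V1 → V3 ← V2 → V5 → V7
  V2 is a fork here and V2 is conditioned on, so the path is blocked at V2.
Path 4: V1 → V6 → V7
  V6 is a chain here and V6 is conditioned on, so the path is blocked at V6.
Because an active path exists, V1 and V7 are not d-separated.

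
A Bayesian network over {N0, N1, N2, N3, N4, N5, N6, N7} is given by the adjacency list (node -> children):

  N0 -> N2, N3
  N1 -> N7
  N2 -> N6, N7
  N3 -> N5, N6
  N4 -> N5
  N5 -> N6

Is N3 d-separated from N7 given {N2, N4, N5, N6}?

We examine all 3 paths between N3 and N7:
Path 1: N3 → N6 ← N2 → N7
  N2 is a fork here and N2 is conditioned on, so the path is blocked at N2.
Path 2: N3 → N5 → N6 ← N2 → N7
  N5 is a chain here and N5 is conditioned on, so the path is blocked at N5.
Path 3: N3 ← N0 → N2 → N7
  N2 is a chain here and N2 is conditioned on, so the path is blocked at N2.
Since every path is blocked, d-separation holds.

Yes — N3 and N7 are d-separated given {N2, N4, N5, N6}.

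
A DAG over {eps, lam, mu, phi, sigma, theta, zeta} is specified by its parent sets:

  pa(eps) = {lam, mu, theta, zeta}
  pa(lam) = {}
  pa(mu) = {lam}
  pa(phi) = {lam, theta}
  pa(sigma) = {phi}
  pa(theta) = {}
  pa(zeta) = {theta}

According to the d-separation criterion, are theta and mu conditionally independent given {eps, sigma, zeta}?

No — theta and mu are not d-separated given {eps, sigma, zeta}.

There are 6 undirected paths between theta and mu; checking each against the conditioning set {eps, sigma, zeta}:
Path 1: theta → eps ← lam → mu
  eps is a collider and eps is conditioned on, which opens it; lam is a fork and lam is not conditioned on — no node blocks this path, so it is active.
Path 2: theta → eps ← mu
  eps is a collider and eps is conditioned on, which opens it — no node blocks this path, so it is active.
Path 3: theta → phi ← lam → eps ← mu
  phi is a collider and its descendant sigma is conditioned on, which opens it; lam is a fork and lam is not conditioned on; eps is a collider and eps is conditioned on, which opens it — no node blocks this path, so it is active.
Path 4: theta → phi ← lam → mu
  phi is a collider and its descendant sigma is conditioned on, which opens it; lam is a fork and lam is not conditioned on — no node blocks this path, so it is active.
Path 5: theta → zeta → eps ← lam → mu
  zeta is a chain here and zeta is conditioned on, so the path is blocked at zeta.
Path 6: theta → zeta → eps ← mu
  zeta is a chain here and zeta is conditioned on, so the path is blocked at zeta.
Because an active path exists, theta and mu are not d-separated.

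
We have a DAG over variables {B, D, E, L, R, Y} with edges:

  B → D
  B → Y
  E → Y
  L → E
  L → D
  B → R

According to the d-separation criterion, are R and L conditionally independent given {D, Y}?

2 paths connect R and L; each must be blocked for d-separation to hold:
  1. R ← B → D ← L — B:fork[open]; D:collider[open] ⇒ active
  2. R ← B → Y ← E ← L — B:fork[open]; Y:collider[open]; E:chain[open] ⇒ active
At least one path is unblocked, so d-separation fails.

No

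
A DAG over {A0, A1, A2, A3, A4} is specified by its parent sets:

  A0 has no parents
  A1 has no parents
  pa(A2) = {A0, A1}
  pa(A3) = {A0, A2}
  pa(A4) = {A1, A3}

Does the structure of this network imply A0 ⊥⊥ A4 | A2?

We examine all 4 paths between A0 and A4:
Path 1: A0 → A2 ← A1 → A4
  A2 is a collider and A2 is conditioned on, which opens it; A1 is a fork and A1 is not conditioned on — no node blocks this path, so it is active.
Path 2: A0 → A2 → A3 → A4
  A2 is a chain here and A2 is conditioned on, so the path is blocked at A2.
Path 3: A0 → A3 → A4
  A3 is a chain and A3 is not conditioned on — no node blocks this path, so it is active.
Path 4: A0 → A3 ← A2 ← A1 → A4
  A3 is a collider here and neither A3 nor any of its descendants is conditioned on, so the collider stays closed — the path is blocked at A3.
Since the path A0 → A2 ← A1 → A4 is active, A0 and A4 are not d-separated given {A2}.

No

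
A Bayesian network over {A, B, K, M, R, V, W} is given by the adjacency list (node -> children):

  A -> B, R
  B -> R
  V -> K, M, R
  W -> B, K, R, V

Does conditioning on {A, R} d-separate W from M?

Enumerating the 5 paths from W to M and testing each for blocking by {A, R}:
Path 1: W → R ← V → M
  R is a collider and R is conditioned on, which opens it; V is a fork and V is not conditioned on — no node blocks this path, so it is active.
Path 2: W → V → M
  V is a chain and V is not conditioned on — no node blocks this path, so it is active.
Path 3: W → K ← V → M
  K is a collider here and neither K nor any of its descendants is conditioned on, so the collider stays closed — the path is blocked at K.
Path 4: W → B ← A → R ← V → M
  A is a fork here and A is conditioned on, so the path is blocked at A.
Path 5: W → B → R ← V → M
  B is a chain and B is not conditioned on; R is a collider and R is conditioned on, which opens it; V is a fork and V is not conditioned on — no node blocks this path, so it is active.
At least one path is unblocked, so d-separation fails.

No — W and M are not d-separated given {A, R}.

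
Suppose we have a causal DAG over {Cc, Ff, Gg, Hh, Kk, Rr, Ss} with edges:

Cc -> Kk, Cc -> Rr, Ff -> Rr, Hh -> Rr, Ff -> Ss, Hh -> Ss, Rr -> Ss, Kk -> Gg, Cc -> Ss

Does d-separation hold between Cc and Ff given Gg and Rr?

Enumerating the 6 paths from Cc to Ff and testing each for blocking by {Gg, Rr}:
  1. Cc → Ss ← Ff — Ss:collider[blocks] ⇒ blocked
  2. Cc → Ss ← Hh → Rr ← Ff — Ss:collider[blocks]; Hh:fork[open]; Rr:collider[open] ⇒ blocked
  3. Cc → Ss ← Rr ← Ff — Ss:collider[blocks]; Rr:chain[blocks] ⇒ blocked
  4. Cc → Rr ← Ff — Rr:collider[open] ⇒ active
  5. Cc → Rr ← Hh → Ss ← Ff — Rr:collider[open]; Hh:fork[open]; Ss:collider[blocks] ⇒ blocked
  6. Cc → Rr → Ss ← Ff — Rr:chain[blocks]; Ss:collider[blocks] ⇒ blocked
Since the path Cc → Rr ← Ff is active, Cc and Ff are not d-separated given {Gg, Rr}.

No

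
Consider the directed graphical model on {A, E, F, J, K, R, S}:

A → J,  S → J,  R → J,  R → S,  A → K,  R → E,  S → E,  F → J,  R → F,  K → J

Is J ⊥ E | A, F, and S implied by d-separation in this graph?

No

6 paths connect J and E; each must be blocked for d-separation to hold:
  1. J ← S ← R → E — S:chain[blocks]; R:fork[open] ⇒ blocked
  2. J ← S → E — S:fork[blocks] ⇒ blocked
  3. J ← R → S → E — R:fork[open]; S:chain[blocks] ⇒ blocked
  4. J ← R → E — R:fork[open] ⇒ active
  5. J ← F ← R → S → E — F:chain[blocks]; R:fork[open]; S:chain[blocks] ⇒ blocked
  6. J ← F ← R → E — F:chain[blocks]; R:fork[open] ⇒ blocked
At least one path is unblocked, so d-separation fails.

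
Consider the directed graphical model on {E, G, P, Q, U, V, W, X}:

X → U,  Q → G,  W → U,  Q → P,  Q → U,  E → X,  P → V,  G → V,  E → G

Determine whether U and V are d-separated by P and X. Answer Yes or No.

No

Enumerating the 4 paths from U to V and testing each for blocking by {P, X}:
Path 1: U ← Q → P → V
  P is a chain here and P is conditioned on, so the path is blocked at P.
Path 2: U ← Q → G → V
  Q is a fork and Q is not conditioned on; G is a chain and G is not conditioned on — no node blocks this path, so it is active.
Path 3: U ← X ← E → G ← Q → P → V
  X is a chain here and X is conditioned on, so the path is blocked at X.
Path 4: U ← X ← E → G → V
  X is a chain here and X is conditioned on, so the path is blocked at X.
Because an active path exists, U and V are not d-separated.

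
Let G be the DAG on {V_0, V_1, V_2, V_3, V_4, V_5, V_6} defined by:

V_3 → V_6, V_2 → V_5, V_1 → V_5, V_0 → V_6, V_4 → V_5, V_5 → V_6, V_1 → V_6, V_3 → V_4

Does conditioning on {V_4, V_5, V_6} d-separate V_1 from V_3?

Enumerating the 4 paths from V_1 to V_3 and testing each for blocking by {V_4, V_5, V_6}:
  1. V_1 → V_5 → V_6 ← V_3 — V_5:chain[blocks]; V_6:collider[open] ⇒ blocked
  2. V_1 → V_5 ← V_4 ← V_3 — V_5:collider[open]; V_4:chain[blocks] ⇒ blocked
  3. V_1 → V_6 ← V_5 ← V_4 ← V_3 — V_6:collider[open]; V_5:chain[blocks]; V_4:chain[blocks] ⇒ blocked
  4. V_1 → V_6 ← V_3 — V_6:collider[open] ⇒ active
At least one path is unblocked, so d-separation fails.

No — V_1 and V_3 are not d-separated given {V_4, V_5, V_6}.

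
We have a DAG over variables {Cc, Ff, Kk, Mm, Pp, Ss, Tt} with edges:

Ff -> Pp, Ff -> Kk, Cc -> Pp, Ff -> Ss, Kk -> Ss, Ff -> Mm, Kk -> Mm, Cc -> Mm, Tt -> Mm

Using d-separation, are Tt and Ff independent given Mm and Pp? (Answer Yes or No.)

No — Tt and Ff are not d-separated given {Mm, Pp}.

Enumerating the 4 paths from Tt to Ff and testing each for blocking by {Mm, Pp}:
Path 1: Tt → Mm ← Cc → Pp ← Ff
  Mm is a collider and Mm is conditioned on, which opens it; Cc is a fork and Cc is not conditioned on; Pp is a collider and Pp is conditioned on, which opens it — no node blocks this path, so it is active.
Path 2: Tt → Mm ← Kk → Ss ← Ff
  Ss is a collider here and neither Ss nor any of its descendants is conditioned on, so the collider stays closed — the path is blocked at Ss.
Path 3: Tt → Mm ← Kk ← Ff
  Mm is a collider and Mm is conditioned on, which opens it; Kk is a chain and Kk is not conditioned on — no node blocks this path, so it is active.
Path 4: Tt → Mm ← Ff
  Mm is a collider and Mm is conditioned on, which opens it — no node blocks this path, so it is active.
At least one path is unblocked, so d-separation fails.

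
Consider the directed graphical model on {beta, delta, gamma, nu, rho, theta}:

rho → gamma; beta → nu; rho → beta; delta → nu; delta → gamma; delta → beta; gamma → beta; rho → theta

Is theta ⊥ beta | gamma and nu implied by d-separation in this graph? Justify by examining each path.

Enumerating the 4 paths from theta to beta and testing each for blocking by {gamma, nu}:
Path 1: theta ← rho → beta
  rho is a fork and rho is not conditioned on — no node blocks this path, so it is active.
Path 2: theta ← rho → gamma → beta
  gamma is a chain here and gamma is conditioned on, so the path is blocked at gamma.
Path 3: theta ← rho → gamma ← delta → nu ← beta
  rho is a fork and rho is not conditioned on; gamma is a collider and gamma is conditioned on, which opens it; delta is a fork and delta is not conditioned on; nu is a collider and nu is conditioned on, which opens it — no node blocks this path, so it is active.
Path 4: theta ← rho → gamma ← delta → beta
  rho is a fork and rho is not conditioned on; gamma is a collider and gamma is conditioned on, which opens it; delta is a fork and delta is not conditioned on — no node blocks this path, so it is active.
At least one path is unblocked, so d-separation fails.

No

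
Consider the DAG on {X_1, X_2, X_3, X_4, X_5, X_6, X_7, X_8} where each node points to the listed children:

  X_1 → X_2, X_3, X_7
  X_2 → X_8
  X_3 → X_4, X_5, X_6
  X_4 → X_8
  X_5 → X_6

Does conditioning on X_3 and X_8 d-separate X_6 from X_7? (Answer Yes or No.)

Yes

4 paths connect X_6 and X_7; each must be blocked for d-separation to hold:
Path 1: X_6 ← X_5 ← X_3 ← X_1 → X_7
  X_3 is a chain here and X_3 is conditioned on, so the path is blocked at X_3.
Path 2: X_6 ← X_5 ← X_3 → X_4 → X_8 ← X_2 ← X_1 → X_7
  X_3 is a fork here and X_3 is conditioned on, so the path is blocked at X_3.
Path 3: X_6 ← X_3 ← X_1 → X_7
  X_3 is a chain here and X_3 is conditioned on, so the path is blocked at X_3.
Path 4: X_6 ← X_3 → X_4 → X_8 ← X_2 ← X_1 → X_7
  X_3 is a fork here and X_3 is conditioned on, so the path is blocked at X_3.
Every path is blocked, so X_6 and X_7 are d-separated given {X_3, X_8}.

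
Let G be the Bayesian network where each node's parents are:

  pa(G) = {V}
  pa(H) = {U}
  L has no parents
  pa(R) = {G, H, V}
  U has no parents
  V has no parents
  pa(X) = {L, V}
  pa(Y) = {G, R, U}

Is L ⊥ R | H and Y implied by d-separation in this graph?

Yes

We examine all 4 paths between L and R:
Path 1: L → X ← V → G → R
  X is a collider here and neither X nor any of its descendants is conditioned on, so the collider stays closed — the path is blocked at X.
Path 2: L → X ← V → G → Y ← R
  X is a collider here and neither X nor any of its descendants is conditioned on, so the collider stays closed — the path is blocked at X.
Path 3: L → X ← V → G → Y ← U → H → R
  X is a collider here and neither X nor any of its descendants is conditioned on, so the collider stays closed — the path is blocked at X.
Path 4: L → X ← V → R
  X is a collider here and neither X nor any of its descendants is conditioned on, so the collider stays closed — the path is blocked at X.
Since every path is blocked, d-separation holds.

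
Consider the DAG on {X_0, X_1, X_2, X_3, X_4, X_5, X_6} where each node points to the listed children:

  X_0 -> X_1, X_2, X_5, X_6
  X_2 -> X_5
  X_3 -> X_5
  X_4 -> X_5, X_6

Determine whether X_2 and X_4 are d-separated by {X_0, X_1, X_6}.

We examine all 4 paths between X_2 and X_4:
  1. X_2 → X_5 ← X_4 — X_5:collider[blocks] ⇒ blocked
  2. X_2 → X_5 ← X_0 → X_6 ← X_4 — X_5:collider[blocks]; X_0:fork[blocks]; X_6:collider[open] ⇒ blocked
  3. X_2 ← X_0 → X_5 ← X_4 — X_0:fork[blocks]; X_5:collider[blocks] ⇒ blocked
  4. X_2 ← X_0 → X_6 ← X_4 — X_0:fork[blocks]; X_6:collider[open] ⇒ blocked
Every path is blocked, so X_2 and X_4 are d-separated given {X_0, X_1, X_6}.

Yes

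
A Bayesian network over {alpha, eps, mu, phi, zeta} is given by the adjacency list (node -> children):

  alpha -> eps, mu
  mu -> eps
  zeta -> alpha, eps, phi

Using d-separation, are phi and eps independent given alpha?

Enumerating the 3 paths from phi to eps and testing each for blocking by {alpha}:
Path 1: phi ← zeta → alpha → mu → eps
  alpha is a chain here and alpha is conditioned on, so the path is blocked at alpha.
Path 2: phi ← zeta → alpha → eps
  alpha is a chain here and alpha is conditioned on, so the path is blocked at alpha.
Path 3: phi ← zeta → eps
  zeta is a fork and zeta is not conditioned on — no node blocks this path, so it is active.
At least one path is unblocked, so d-separation fails.

No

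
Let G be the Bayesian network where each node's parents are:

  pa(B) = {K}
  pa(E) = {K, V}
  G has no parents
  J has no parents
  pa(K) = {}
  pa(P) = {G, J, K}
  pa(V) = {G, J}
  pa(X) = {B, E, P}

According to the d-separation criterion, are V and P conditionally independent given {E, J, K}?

No

We examine all 6 paths between V and P:
Path 1: V ← G → P
  G is a fork and G is not conditioned on — no node blocks this path, so it is active.
Path 2: V → E → X ← B ← K → P
  E is a chain here and E is conditioned on, so the path is blocked at E.
Path 3: V → E → X ← P
  E is a chain here and E is conditioned on, so the path is blocked at E.
Path 4: V → E ← K → B → X ← P
  K is a fork here and K is conditioned on, so the path is blocked at K.
Path 5: V → E ← K → P
  K is a fork here and K is conditioned on, so the path is blocked at K.
Path 6: V ← J → P
  J is a fork here and J is conditioned on, so the path is blocked at J.
At least one path is unblocked, so d-separation fails.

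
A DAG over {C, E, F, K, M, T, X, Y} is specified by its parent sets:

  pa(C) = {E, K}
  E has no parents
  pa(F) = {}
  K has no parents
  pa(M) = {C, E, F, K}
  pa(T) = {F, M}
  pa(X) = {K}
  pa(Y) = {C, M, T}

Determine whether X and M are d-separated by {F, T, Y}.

Enumerating the 6 paths from X to M and testing each for blocking by {F, T, Y}:
Path 1: X ← K → M
  K is a fork and K is not conditioned on — no node blocks this path, so it is active.
Path 2: X ← K → C → M
  K is a fork and K is not conditioned on; C is a chain and C is not conditioned on — no node blocks this path, so it is active.
Path 3: X ← K → C → Y ← T ← F → M
  T is a chain here and T is conditioned on, so the path is blocked at T.
Path 4: X ← K → C → Y ← T ← M
  T is a chain here and T is conditioned on, so the path is blocked at T.
Path 5: X ← K → C → Y ← M
  K is a fork and K is not conditioned on; C is a chain and C is not conditioned on; Y is a collider and Y is conditioned on, which opens it — no node blocks this path, so it is active.
Path 6: X ← K → C ← E → M
  K is a fork and K is not conditioned on; C is a collider and its descendant T is conditioned on, which opens it; E is a fork and E is not conditioned on — no node blocks this path, so it is active.
Since the path X ← K → M is active, X and M are not d-separated given {F, T, Y}.

No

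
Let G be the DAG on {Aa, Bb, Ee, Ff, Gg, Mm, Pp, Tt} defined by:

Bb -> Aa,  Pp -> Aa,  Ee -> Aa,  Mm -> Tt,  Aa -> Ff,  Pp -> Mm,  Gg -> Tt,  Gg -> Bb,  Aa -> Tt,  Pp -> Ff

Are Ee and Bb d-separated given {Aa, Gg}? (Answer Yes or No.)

No — Ee and Bb are not d-separated given {Aa, Gg}.

There are 4 undirected paths between Ee and Bb; checking each against the conditioning set {Aa, Gg}:
Path 1: Ee → Aa ← Bb
  Aa is a collider and Aa is conditioned on, which opens it — no node blocks this path, so it is active.
Path 2: Ee → Aa → Tt ← Gg → Bb
  Aa is a chain here and Aa is conditioned on, so the path is blocked at Aa.
Path 3: Ee → Aa → Ff ← Pp → Mm → Tt ← Gg → Bb
  Aa is a chain here and Aa is conditioned on, so the path is blocked at Aa.
Path 4: Ee → Aa ← Pp → Mm → Tt ← Gg → Bb
  Tt is a collider here and neither Tt nor any of its descendants is conditioned on, so the collider stays closed — the path is blocked at Tt.
At least one path is unblocked, so d-separation fails.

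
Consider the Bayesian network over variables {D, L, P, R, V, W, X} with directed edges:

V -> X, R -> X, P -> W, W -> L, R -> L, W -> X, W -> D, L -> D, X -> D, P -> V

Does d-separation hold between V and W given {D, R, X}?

No

Enumerating the 6 paths from V to W and testing each for blocking by {D, R, X}:
  1. V ← P → W — P:fork[open] ⇒ active
  2. V → X ← R → L → D ← W — X:collider[open]; R:fork[blocks]; L:chain[open]; D:collider[open] ⇒ blocked
  3. V → X ← R → L ← W — X:collider[open]; R:fork[blocks]; L:collider[open] ⇒ blocked
  4. V → X → D ← W — X:chain[blocks]; D:collider[open] ⇒ blocked
  5. V → X → D ← L ← W — X:chain[blocks]; D:collider[open]; L:chain[open] ⇒ blocked
  6. V → X ← W — X:collider[open] ⇒ active
Because an active path exists, V and W are not d-separated.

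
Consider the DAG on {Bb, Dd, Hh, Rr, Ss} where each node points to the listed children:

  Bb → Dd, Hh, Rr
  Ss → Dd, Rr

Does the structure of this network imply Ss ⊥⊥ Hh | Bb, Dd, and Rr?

There are 2 undirected paths between Ss and Hh; checking each against the conditioning set {Bb, Dd, Rr}:
Path 1: Ss → Rr ← Bb → Hh
  Bb is a fork here and Bb is conditioned on, so the path is blocked at Bb.
Path 2: Ss → Dd ← Bb → Hh
  Bb is a fork here and Bb is conditioned on, so the path is blocked at Bb.
Since every path is blocked, d-separation holds.

Yes — Ss and Hh are d-separated given {Bb, Dd, Rr}.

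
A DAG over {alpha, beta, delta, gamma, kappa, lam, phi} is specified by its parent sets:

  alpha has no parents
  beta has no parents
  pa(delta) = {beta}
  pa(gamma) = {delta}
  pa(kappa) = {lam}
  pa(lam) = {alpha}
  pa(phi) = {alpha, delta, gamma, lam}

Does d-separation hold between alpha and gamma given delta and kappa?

There are 4 undirected paths between alpha and gamma; checking each against the conditioning set {delta, kappa}:
Path 1: alpha → lam → phi ← delta → gamma
  phi is a collider here and neither phi nor any of its descendants is conditioned on, so the collider stays closed — the path is blocked at phi.
Path 2: alpha → lam → phi ← gamma
  phi is a collider here and neither phi nor any of its descendants is conditioned on, so the collider stays closed — the path is blocked at phi.
Path 3: alpha → phi ← delta → gamma
  phi is a collider here and neither phi nor any of its descendants is conditioned on, so the collider stays closed — the path is blocked at phi.
Path 4: alpha → phi ← gamma
  phi is a collider here and neither phi nor any of its descendants is conditioned on, so the collider stays closed — the path is blocked at phi.
All paths are blocked; alpha ⊥ gamma | {delta, kappa} holds.

Yes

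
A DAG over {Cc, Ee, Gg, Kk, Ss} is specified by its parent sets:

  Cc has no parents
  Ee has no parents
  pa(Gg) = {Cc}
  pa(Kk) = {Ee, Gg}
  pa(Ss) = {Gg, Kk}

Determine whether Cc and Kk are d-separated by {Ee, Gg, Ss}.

We examine all 2 paths between Cc and Kk:
Path 1: Cc → Gg → Ss ← Kk
  Gg is a chain here and Gg is conditioned on, so the path is blocked at Gg.
Path 2: Cc → Gg → Kk
  Gg is a chain here and Gg is conditioned on, so the path is blocked at Gg.
All paths are blocked; Cc ⊥ Kk | {Ee, Gg, Ss} holds.

Yes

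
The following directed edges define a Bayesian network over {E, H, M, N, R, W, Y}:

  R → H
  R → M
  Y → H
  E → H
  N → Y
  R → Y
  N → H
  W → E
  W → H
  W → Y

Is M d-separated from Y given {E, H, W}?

5 paths connect M and Y; each must be blocked for d-separation to hold:
Path 1: M ← R → Y
  R is a fork and R is not conditioned on — no node blocks this path, so it is active.
Path 2: M ← R → H ← W → Y
  W is a fork here and W is conditioned on, so the path is blocked at W.
Path 3: M ← R → H ← Y
  R is a fork and R is not conditioned on; H is a collider and H is conditioned on, which opens it — no node blocks this path, so it is active.
Path 4: M ← R → H ← E ← W → Y
  E is a chain here and E is conditioned on, so the path is blocked at E.
Path 5: M ← R → H ← N → Y
  R is a fork and R is not conditioned on; H is a collider and H is conditioned on, which opens it; N is a fork and N is not conditioned on — no node blocks this path, so it is active.
At least one path is unblocked, so d-separation fails.

No — M and Y are not d-separated given {E, H, W}.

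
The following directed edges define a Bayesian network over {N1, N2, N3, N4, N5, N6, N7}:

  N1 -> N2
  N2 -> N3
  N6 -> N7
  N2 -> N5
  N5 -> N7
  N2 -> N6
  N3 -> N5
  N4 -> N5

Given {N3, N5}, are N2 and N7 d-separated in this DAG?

There are 3 undirected paths between N2 and N7; checking each against the conditioning set {N3, N5}:
  1. N2 → N5 → N7 — N5:chain[blocks] ⇒ blocked
  2. N2 → N3 → N5 → N7 — N3:chain[blocks]; N5:chain[blocks] ⇒ blocked
  3. N2 → N6 → N7 — N6:chain[open] ⇒ active
Because an active path exists, N2 and N7 are not d-separated.

No — N2 and N7 are not d-separated given {N3, N5}.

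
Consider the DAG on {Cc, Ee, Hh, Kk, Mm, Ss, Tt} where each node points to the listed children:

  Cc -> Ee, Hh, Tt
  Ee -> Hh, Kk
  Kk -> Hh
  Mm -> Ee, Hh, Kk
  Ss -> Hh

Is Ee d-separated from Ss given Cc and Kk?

Enumerating the 6 paths from Ee to Ss and testing each for blocking by {Cc, Kk}:
Path 1: Ee → Hh ← Ss
  Hh is a collider here and neither Hh nor any of its descendants is conditioned on, so the collider stays closed — the path is blocked at Hh.
Path 2: Ee ← Cc → Hh ← Ss
  Cc is a fork here and Cc is conditioned on, so the path is blocked at Cc.
Path 3: Ee → Kk → Hh ← Ss
  Kk is a chain here and Kk is conditioned on, so the path is blocked at Kk.
Path 4: Ee → Kk ← Mm → Hh ← Ss
  Hh is a collider here and neither Hh nor any of its descendants is conditioned on, so the collider stays closed — the path is blocked at Hh.
Path 5: Ee ← Mm → Hh ← Ss
  Hh is a collider here and neither Hh nor any of its descendants is conditioned on, so the collider stays closed — the path is blocked at Hh.
Path 6: Ee ← Mm → Kk → Hh ← Ss
  Kk is a chain here and Kk is conditioned on, so the path is blocked at Kk.
Every path is blocked, so Ee and Ss are d-separated given {Cc, Kk}.

Yes — Ee and Ss are d-separated given {Cc, Kk}.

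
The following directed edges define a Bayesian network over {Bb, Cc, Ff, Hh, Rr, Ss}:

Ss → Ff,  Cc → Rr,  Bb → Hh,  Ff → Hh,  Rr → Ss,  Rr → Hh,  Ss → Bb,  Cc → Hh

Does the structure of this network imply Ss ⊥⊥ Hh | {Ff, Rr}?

Enumerating the 4 paths from Ss to Hh and testing each for blocking by {Ff, Rr}:
Path 1: Ss ← Rr ← Cc → Hh
  Rr is a chain here and Rr is conditioned on, so the path is blocked at Rr.
Path 2: Ss ← Rr → Hh
  Rr is a fork here and Rr is conditioned on, so the path is blocked at Rr.
Path 3: Ss → Bb → Hh
  Bb is a chain and Bb is not conditioned on — no node blocks this path, so it is active.
Path 4: Ss → Ff → Hh
  Ff is a chain here and Ff is conditioned on, so the path is blocked at Ff.
Since the path Ss → Bb → Hh is active, Ss and Hh are not d-separated given {Ff, Rr}.

No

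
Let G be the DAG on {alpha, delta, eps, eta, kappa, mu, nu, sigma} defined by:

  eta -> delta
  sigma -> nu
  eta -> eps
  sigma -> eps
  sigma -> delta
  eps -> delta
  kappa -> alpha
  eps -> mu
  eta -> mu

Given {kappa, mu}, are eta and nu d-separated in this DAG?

Enumerating the 6 paths from eta to nu and testing each for blocking by {kappa, mu}:
Path 1: eta → delta ← sigma → nu
  delta is a collider here and neither delta nor any of its descendants is conditioned on, so the collider stays closed — the path is blocked at delta.
Path 2: eta → delta ← eps ← sigma → nu
  delta is a collider here and neither delta nor any of its descendants is conditioned on, so the collider stays closed — the path is blocked at delta.
Path 3: eta → eps ← sigma → nu
  eps is a collider and its descendant mu is conditioned on, which opens it; sigma is a fork and sigma is not conditioned on — no node blocks this path, so it is active.
Path 4: eta → eps → delta ← sigma → nu
  delta is a collider here and neither delta nor any of its descendants is conditioned on, so the collider stays closed — the path is blocked at delta.
Path 5: eta → mu ← eps ← sigma → nu
  mu is a collider and mu is conditioned on, which opens it; eps is a chain and eps is not conditioned on; sigma is a fork and sigma is not conditioned on — no node blocks this path, so it is active.
Path 6: eta → mu ← eps → delta ← sigma → nu
  delta is a collider here and neither delta nor any of its descendants is conditioned on, so the collider stays closed — the path is blocked at delta.
Since the path eta → eps ← sigma → nu is active, eta and nu are not d-separated given {kappa, mu}.

No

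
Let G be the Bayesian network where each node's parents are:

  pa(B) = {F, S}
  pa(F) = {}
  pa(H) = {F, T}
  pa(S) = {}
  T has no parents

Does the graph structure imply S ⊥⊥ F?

Only one path connects S and F:
Path 1: S → B ← F
  B is a collider here and neither B nor any of its descendants is conditioned on, so the collider stays closed — the path is blocked at B.
Every path is blocked, so S and F are d-separated given ∅.

Yes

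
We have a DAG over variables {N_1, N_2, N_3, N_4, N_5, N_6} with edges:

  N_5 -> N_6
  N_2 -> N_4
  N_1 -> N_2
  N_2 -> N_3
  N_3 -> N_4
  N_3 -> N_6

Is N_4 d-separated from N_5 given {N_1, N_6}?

No

There are 2 undirected paths between N_4 and N_5; checking each against the conditioning set {N_1, N_6}:
  1. N_4 ← N_3 → N_6 ← N_5 — N_3:fork[open]; N_6:collider[open] ⇒ active
  2. N_4 ← N_2 → N_3 → N_6 ← N_5 — N_2:fork[open]; N_3:chain[open]; N_6:collider[open] ⇒ active
Since the path N_4 ← N_3 → N_6 ← N_5 is active, N_4 and N_5 are not d-separated given {N_1, N_6}.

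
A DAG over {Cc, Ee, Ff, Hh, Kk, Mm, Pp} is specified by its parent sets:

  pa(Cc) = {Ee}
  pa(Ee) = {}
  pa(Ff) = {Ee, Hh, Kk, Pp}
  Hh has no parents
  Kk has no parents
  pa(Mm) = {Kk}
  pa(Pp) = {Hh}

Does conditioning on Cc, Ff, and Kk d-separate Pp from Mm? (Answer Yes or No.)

Enumerating the 2 paths from Pp to Mm and testing each for blocking by {Cc, Ff, Kk}:
  1. Pp ← Hh → Ff ← Kk → Mm — Hh:fork[open]; Ff:collider[open]; Kk:fork[blocks] ⇒ blocked
  2. Pp → Ff ← Kk → Mm — Ff:collider[open]; Kk:fork[blocks] ⇒ blocked
Since every path is blocked, d-separation holds.

Yes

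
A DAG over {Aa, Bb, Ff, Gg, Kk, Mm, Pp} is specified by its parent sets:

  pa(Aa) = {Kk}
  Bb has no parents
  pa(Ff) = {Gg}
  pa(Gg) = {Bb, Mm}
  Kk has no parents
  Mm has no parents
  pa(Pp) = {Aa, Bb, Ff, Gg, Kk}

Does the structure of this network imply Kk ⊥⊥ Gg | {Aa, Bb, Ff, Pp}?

There are 6 undirected paths between Kk and Gg; checking each against the conditioning set {Aa, Bb, Ff, Pp}:
Path 1: Kk → Aa → Pp ← Gg
  Aa is a chain here and Aa is conditioned on, so the path is blocked at Aa.
Path 2: Kk → Aa → Pp ← Bb → Gg
  Aa is a chain here and Aa is conditioned on, so the path is blocked at Aa.
Path 3: Kk → Aa → Pp ← Ff ← Gg
  Aa is a chain here and Aa is conditioned on, so the path is blocked at Aa.
Path 4: Kk → Pp ← Gg
  Pp is a collider and Pp is conditioned on, which opens it — no node blocks this path, so it is active.
Path 5: Kk → Pp ← Bb → Gg
  Bb is a fork here and Bb is conditioned on, so the path is blocked at Bb.
Path 6: Kk → Pp ← Ff ← Gg
  Ff is a chain here and Ff is conditioned on, so the path is blocked at Ff.
Because an active path exists, Kk and Gg are not d-separated.

No — Kk and Gg are not d-separated given {Aa, Bb, Ff, Pp}.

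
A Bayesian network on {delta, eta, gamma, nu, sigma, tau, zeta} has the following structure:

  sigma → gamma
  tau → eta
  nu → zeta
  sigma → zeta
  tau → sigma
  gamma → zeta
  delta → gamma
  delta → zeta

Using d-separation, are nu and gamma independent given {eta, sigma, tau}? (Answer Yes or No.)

Yes — nu and gamma are d-separated given {eta, sigma, tau}.

There are 3 undirected paths between nu and gamma; checking each against the conditioning set {eta, sigma, tau}:
Path 1: nu → zeta ← gamma
  zeta is a collider here and neither zeta nor any of its descendants is conditioned on, so the collider stays closed — the path is blocked at zeta.
Path 2: nu → zeta ← sigma → gamma
  zeta is a collider here and neither zeta nor any of its descendants is conditioned on, so the collider stays closed — the path is blocked at zeta.
Path 3: nu → zeta ← delta → gamma
  zeta is a collider here and neither zeta nor any of its descendants is conditioned on, so the collider stays closed — the path is blocked at zeta.
Since every path is blocked, d-separation holds.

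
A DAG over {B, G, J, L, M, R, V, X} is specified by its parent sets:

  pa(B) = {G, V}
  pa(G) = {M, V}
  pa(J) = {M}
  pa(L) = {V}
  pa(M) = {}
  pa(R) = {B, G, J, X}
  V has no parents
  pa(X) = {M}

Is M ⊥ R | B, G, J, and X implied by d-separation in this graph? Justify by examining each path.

Yes — M and R are d-separated given {B, G, J, X}.

Enumerating the 5 paths from M to R and testing each for blocking by {B, G, J, X}:
Path 1: M → J → R
  J is a chain here and J is conditioned on, so the path is blocked at J.
Path 2: M → G ← V → B → R
  B is a chain here and B is conditioned on, so the path is blocked at B.
Path 3: M → G → B → R
  G is a chain here and G is conditioned on, so the path is blocked at G.
Path 4: M → G → R
  G is a chain here and G is conditioned on, so the path is blocked at G.
Path 5: M → X → R
  X is a chain here and X is conditioned on, so the path is blocked at X.
Every path is blocked, so M and R are d-separated given {B, G, J, X}.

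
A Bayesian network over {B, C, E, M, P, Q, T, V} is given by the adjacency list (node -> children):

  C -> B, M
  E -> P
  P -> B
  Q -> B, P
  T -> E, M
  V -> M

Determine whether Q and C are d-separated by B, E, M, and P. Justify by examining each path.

No — Q and C are not d-separated given {B, E, M, P}.

We examine all 4 paths between Q and C:
Path 1: Q → P ← E ← T → M ← C
  E is a chain here and E is conditioned on, so the path is blocked at E.
Path 2: Q → P → B ← C
  P is a chain here and P is conditioned on, so the path is blocked at P.
Path 3: Q → B ← P ← E ← T → M ← C
  P is a chain here and P is conditioned on, so the path is blocked at P.
Path 4: Q → B ← C
  B is a collider and B is conditioned on, which opens it — no node blocks this path, so it is active.
At least one path is unblocked, so d-separation fails.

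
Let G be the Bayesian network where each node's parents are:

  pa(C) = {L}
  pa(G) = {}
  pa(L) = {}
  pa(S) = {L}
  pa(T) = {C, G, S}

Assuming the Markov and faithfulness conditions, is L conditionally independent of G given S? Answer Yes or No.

Yes — L and G are d-separated given {S}.

2 paths connect L and G; each must be blocked for d-separation to hold:
Path 1: L → S → T ← G
  S is a chain here and S is conditioned on, so the path is blocked at S.
Path 2: L → C → T ← G
  T is a collider here and neither T nor any of its descendants is conditioned on, so the collider stays closed — the path is blocked at T.
Every path is blocked, so L and G are d-separated given {S}.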